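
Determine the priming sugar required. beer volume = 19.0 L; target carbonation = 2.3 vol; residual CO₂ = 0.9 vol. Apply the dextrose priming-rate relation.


sugar = (target − residual)·4.0·V
sugar = (2.3 − 0.9)·4.0·19.0

106.4000 g


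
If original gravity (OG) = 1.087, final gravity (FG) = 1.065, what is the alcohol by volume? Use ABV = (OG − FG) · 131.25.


ABV = (1.087 − 1.065) · 131.25

2.8875 % ABV


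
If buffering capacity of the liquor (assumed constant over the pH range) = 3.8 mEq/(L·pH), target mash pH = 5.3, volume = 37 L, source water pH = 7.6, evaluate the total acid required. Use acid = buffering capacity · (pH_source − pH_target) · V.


acid = 3.8 · (7.6 − 5.3) · 37

323.3800 mEq


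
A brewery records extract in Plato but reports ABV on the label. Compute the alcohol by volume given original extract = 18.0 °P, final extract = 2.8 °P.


SG = 259/(259 − P);  ABV = (OG − FG)·131.25
OG = 259/(259 − 18.0) = 1.0747
FG = 259/(259 − 2.8) = 1.0109
ABV = (1.0747 − 1.0109)·131.25

8.3685 % ABV


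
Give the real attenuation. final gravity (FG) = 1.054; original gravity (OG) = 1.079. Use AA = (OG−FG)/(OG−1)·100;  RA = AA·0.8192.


AA = (1.079 − 1.054)/(1.079 − 1)·100 = 31.6456
RA = 31.6456·0.8192

25.9241 %


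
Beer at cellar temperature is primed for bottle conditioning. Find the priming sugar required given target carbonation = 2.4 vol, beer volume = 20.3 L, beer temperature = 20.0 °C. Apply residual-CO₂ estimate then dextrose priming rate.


residual = 14.695·(0.01821 + 0.09011·e^(−0.04·T));  sugar = (target − residual)·4.0·V
residual = 14.695·(0.01821 + 0.09011·e^(−0.04·20.0)) = 0.8626
sugar = (2.4 − 0.8626)·4.0·20.3

124.8383 g


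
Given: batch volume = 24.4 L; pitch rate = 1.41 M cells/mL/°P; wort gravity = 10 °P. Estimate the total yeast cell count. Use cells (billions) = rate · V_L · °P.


cells = 1.41 · 24.4 · 10

344.0400 billion cells


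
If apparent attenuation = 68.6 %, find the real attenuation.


RA = AA · 0.8192
RA = 68.6 · 0.8192

56.1971 %


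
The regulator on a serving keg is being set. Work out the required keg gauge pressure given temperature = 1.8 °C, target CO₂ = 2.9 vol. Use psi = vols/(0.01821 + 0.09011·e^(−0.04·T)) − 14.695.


psi = 2.9/(0.01821 + 0.09011·e^(−0.04·1.8)) − 14.695

13.7196 psi


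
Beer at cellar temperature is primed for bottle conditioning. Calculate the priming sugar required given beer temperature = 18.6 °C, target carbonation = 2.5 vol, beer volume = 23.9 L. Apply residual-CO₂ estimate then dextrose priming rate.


residual = 14.695·(0.01821 + 0.09011·e^(−0.04·T));  sugar = (target − residual)·4.0·V
residual = 14.695·(0.01821 + 0.09011·e^(−0.04·18.6)) = 0.8969
sugar = (2.5 − 0.8969)·4.0·23.9

153.2609 g


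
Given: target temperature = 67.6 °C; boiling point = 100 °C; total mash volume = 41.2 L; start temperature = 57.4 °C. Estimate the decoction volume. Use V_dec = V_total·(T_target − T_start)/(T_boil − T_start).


V_dec = 41.2·(67.6 − 57.4)/(100 − 57.4)

9.8648 L


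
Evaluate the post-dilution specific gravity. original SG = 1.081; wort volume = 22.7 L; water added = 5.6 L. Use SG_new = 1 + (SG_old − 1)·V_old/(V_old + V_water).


pts = (1.081 − 1)·1000·22.7/(22.7 + 5.6) = 64.9717
SG_new = 1 + 64.9717/1000

1.0650


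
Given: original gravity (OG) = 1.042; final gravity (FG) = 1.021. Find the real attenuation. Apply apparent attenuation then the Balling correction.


AA = (OG−FG)/(OG−1)·100;  RA = AA·0.8192
AA = (1.042 − 1.021)/(1.042 − 1)·100 = 50.0000
RA = 50.0000·0.8192

40.9600 %


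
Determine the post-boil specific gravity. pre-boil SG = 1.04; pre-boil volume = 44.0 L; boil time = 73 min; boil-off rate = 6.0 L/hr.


V_post = V_pre − rate·(t/60);  SG_post = 1 + (SG_pre−1)·V_pre/V_post
V_post = 44.0 − 6.0·(73/60) = 36.7000
SG_post = 1 + (1.04 − 1)·44.0/36.7000

1.0480


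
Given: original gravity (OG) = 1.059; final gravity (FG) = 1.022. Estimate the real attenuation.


AA = (OG−FG)/(OG−1)·100;  RA = AA·0.8192
AA = (1.059 − 1.022)/(1.059 − 1)·100 = 62.7119
RA = 62.7119·0.8192

51.3736 %


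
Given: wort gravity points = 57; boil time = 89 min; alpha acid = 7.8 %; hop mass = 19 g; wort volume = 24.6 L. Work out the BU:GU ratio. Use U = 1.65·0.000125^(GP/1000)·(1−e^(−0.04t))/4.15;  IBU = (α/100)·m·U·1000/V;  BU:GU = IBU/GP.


U = 1.65·0.000125^(57/1000)·(1−e^(−0.04·89))/4.15 = 0.2314
IBU = (7.8/100)·19·0.2314·1000/24.6 = 13.9426
BU:GU = 13.9426/57

0.2446


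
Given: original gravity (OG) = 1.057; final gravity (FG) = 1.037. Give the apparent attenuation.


AA = (OG − FG)/(OG − 1) · 100
AA = (1.057 − 1.037)/(1.057 − 1) · 100

35.0877 %


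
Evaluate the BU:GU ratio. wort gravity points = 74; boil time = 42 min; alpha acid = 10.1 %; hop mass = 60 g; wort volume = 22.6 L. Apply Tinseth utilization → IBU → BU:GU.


U = 1.65·0.000125^(GP/1000)·(1−e^(−0.04t))/4.15;  IBU = (α/100)·m·U·1000/V;  BU:GU = IBU/GP
U = 1.65·0.000125^(74/1000)·(1−e^(−0.04·42))/4.15 = 0.1664
IBU = (10.1/100)·60·0.1664·1000/22.6 = 44.6063
BU:GU = 44.6063/74

0.6028


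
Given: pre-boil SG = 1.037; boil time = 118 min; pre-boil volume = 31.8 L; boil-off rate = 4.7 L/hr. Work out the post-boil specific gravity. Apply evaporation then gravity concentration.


V_post = V_pre − rate·(t/60);  SG_post = 1 + (SG_pre−1)·V_pre/V_post
V_post = 31.8 − 4.7·(118/60) = 22.5567
SG_post = 1 + (1.037 − 1)·31.8/22.5567

1.0522


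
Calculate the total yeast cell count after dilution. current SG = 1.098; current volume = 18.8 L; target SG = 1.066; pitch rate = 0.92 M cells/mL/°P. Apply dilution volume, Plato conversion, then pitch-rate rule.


V_w = V·((SG_c−1)/(SG_t−1)−1);  °P = 259 − 259/SG_t;  cells = rate·(V+V_w)·°P
V_w = 18.8·((1.098−1)/(1.066−1)−1) = 9.1152
V_final = 18.8 + 9.1152 = 27.9152
°P = 259 − 259/1.066 = 16.0356
cells = 0.92·27.9152·16.0356

411.8265 billion cells


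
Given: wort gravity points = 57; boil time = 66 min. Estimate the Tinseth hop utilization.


U = 1.65·0.000125^(GP/1000) · (1 − e^(−0.04·t))/4.15
bigness = 1.65·0.000125^(57/1000) = 0.9886
boil_factor = (1 − e^(−0.04·66))/4.15 = 0.2238
U = 0.9886 · 0.2238

0.2212


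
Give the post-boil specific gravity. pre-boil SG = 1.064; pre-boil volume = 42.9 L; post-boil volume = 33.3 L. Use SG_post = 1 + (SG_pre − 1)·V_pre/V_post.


pts_pre = (1.064 − 1)·1000 = 64.0000
pts_post = 64.0000·42.9/33.3 = 82.4505
SG_post = 1 + 82.4505/1000

1.0825


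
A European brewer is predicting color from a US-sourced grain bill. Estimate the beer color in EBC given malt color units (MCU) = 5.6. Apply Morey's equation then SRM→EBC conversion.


SRM = 1.4922·MCU^0.6859;  EBC = SRM·1.97
SRM = 1.4922·5.6^0.6859 = 4.8642
EBC = 4.8642·1.97

9.5824 EBC


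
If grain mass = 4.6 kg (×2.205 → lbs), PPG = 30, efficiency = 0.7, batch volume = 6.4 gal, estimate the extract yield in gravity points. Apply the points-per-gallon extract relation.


points = lbs × PPG × eff / vol
lbs = 4.6 × 2.205 = 10.1430
points = 10.1430 × 30 × 0.7 / 6.4

33.2817 points


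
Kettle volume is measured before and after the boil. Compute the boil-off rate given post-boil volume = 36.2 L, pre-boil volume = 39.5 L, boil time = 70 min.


rate = (V_pre − V_post) / (t_min/60)
rate = (39.5 − 36.2) / (70/60)

2.8286 L/hr


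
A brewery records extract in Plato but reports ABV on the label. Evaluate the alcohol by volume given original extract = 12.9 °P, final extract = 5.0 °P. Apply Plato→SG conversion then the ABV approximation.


SG = 259/(259 − P);  ABV = (OG − FG)·131.25
OG = 259/(259 − 12.9) = 1.0524
FG = 259/(259 − 5.0) = 1.0197
ABV = (1.0524 − 1.0197)·131.25

4.2962 % ABV


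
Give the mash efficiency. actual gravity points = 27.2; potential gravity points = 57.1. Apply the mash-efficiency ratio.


efficiency = actual / potential × 100
efficiency = 27.2 / 57.1 × 100

47.6357 %


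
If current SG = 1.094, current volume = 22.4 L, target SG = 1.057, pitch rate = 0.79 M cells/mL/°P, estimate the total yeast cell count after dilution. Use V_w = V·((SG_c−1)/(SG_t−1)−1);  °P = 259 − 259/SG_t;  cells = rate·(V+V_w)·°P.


V_w = 22.4·((1.094−1)/(1.057−1)−1) = 14.5404
V_final = 22.4 + 14.5404 = 36.9404
°P = 259 − 259/1.057 = 13.9669
cells = 0.79·36.9404·13.9669

407.5940 billion cells


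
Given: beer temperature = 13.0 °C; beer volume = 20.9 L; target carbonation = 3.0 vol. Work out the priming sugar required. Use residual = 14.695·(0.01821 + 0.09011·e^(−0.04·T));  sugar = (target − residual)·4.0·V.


residual = 14.695·(0.01821 + 0.09011·e^(−0.04·13.0)) = 1.0548
sugar = (3.0 − 1.0548)·4.0·20.9

162.6154 g


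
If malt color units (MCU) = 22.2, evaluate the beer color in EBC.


SRM = 1.4922·MCU^0.6859;  EBC = SRM·1.97
SRM = 1.4922·22.2^0.6859 = 12.5110
EBC = 12.5110·1.97

24.6466 EBC


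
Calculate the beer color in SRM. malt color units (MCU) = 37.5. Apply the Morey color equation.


SRM = 1.4922 · MCU^0.6859
SRM = 1.4922 · 37.5^0.6859

17.9248 SRM


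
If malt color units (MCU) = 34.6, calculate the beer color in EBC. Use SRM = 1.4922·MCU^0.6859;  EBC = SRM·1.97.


SRM = 1.4922·34.6^0.6859 = 16.9621
EBC = 16.9621·1.97

33.4153 EBC


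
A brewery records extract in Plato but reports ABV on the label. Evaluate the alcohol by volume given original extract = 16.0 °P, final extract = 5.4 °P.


SG = 259/(259 − P);  ABV = (OG − FG)·131.25
OG = 259/(259 − 16.0) = 1.0658
FG = 259/(259 − 5.4) = 1.0213
ABV = (1.0658 − 1.0213)·131.25

5.8472 % ABV


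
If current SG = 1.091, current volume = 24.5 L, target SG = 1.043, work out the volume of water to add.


V_water = V·((SG_curr − 1)/(SG_target − 1) − 1)
V_water = 24.5·((1.091 − 1)/(1.043 − 1) − 1)

27.3488 L


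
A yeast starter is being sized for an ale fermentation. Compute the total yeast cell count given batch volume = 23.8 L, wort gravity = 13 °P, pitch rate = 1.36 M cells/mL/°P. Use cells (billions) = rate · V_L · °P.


cells = 1.36 · 23.8 · 13

420.7840 billion cells


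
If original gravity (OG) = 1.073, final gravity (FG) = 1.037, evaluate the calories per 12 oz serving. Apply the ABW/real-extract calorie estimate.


ABW = (OG−FG)·131.25·0.79/FG;  °P = 259 − 259/SG (for OG→OE and FG→AE);  RE = 0.1808·OE + 0.8192·AE;  Cal = (6.9·ABW + 4·(RE−0.1))·FG·3.55
ABW = (1.073 − 1.037)·131.25·0.79/1.037 = 3.5996
OE = 259 − 259/1.073 = 17.6207 °P
AE = 259 − 259/1.037 = 9.2411 °P
RE = 0.1808·17.6207 + 0.8192·9.2411 = 10.7561 °P
Cal = (6.9·3.5996 + 4·(10.7561−0.1))·1.037·3.55

248.3492 kcal


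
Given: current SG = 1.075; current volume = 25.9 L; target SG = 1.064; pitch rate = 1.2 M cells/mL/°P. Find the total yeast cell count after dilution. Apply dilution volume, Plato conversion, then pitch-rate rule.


V_w = V·((SG_c−1)/(SG_t−1)−1);  °P = 259 − 259/SG_t;  cells = rate·(V+V_w)·°P
V_w = 25.9·((1.075−1)/(1.064−1)−1) = 4.4516
V_final = 25.9 + 4.4516 = 30.3516
°P = 259 − 259/1.064 = 15.5789
cells = 1.2·30.3516·15.5789

567.4145 billion cells


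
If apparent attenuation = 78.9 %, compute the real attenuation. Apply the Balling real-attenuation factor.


RA = AA · 0.8192
RA = 78.9 · 0.8192

64.6349 %


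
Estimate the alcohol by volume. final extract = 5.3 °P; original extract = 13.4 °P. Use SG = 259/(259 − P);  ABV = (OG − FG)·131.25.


OG = 259/(259 − 13.4) = 1.0546
FG = 259/(259 − 5.3) = 1.0209
ABV = (1.0546 − 1.0209)·131.25

4.4191 % ABV


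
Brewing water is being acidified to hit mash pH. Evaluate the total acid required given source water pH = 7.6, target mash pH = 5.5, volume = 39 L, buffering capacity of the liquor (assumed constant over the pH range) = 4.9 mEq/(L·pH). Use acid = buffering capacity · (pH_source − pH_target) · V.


acid = 4.9 · (7.6 − 5.5) · 39

401.3100 mEq


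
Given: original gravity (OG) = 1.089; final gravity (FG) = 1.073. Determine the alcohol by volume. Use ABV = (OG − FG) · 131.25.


ABV = (1.089 − 1.073) · 131.25

2.1000 % ABV


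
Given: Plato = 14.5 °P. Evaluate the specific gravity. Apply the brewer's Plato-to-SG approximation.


SG = 259/(259 − P)
SG = 259/(259 − 14.5)

1.0593


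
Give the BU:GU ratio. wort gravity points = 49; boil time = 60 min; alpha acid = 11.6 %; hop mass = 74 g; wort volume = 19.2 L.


U = 1.65·0.000125^(GP/1000)·(1−e^(−0.04t))/4.15;  IBU = (α/100)·m·U·1000/V;  BU:GU = IBU/GP
U = 1.65·0.000125^(49/1000)·(1−e^(−0.04·60))/4.15 = 0.2327
IBU = (11.6/100)·74·0.2327·1000/19.2 = 104.0571
BU:GU = 104.0571/49

2.1236


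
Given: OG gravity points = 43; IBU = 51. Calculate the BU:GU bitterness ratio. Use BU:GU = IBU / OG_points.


BU:GU = 51 / 43

1.1860


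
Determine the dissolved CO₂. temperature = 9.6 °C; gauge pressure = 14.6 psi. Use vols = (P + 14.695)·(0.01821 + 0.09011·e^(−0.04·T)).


vols = (14.6 + 14.695)·(0.01821 + 0.09011·e^(−0.04·9.6))

2.3315 volumes


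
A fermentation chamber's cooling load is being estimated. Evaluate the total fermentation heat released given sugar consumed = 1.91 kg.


Q = m_sugar · 590 kJ/kg
Q = 1.91 · 590

1126.9000 kJ


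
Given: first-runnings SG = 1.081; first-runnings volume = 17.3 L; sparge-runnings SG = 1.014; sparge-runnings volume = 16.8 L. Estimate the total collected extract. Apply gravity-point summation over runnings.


total = Σ (SG_i − 1)·1000·V_i
first = (1.081 − 1)·1000·17.3 = 1401.3000
sparge = (1.014 − 1)·1000·16.8 = 235.2000
total = 1401.3000 + 235.2000

1636.5000 gravity·L


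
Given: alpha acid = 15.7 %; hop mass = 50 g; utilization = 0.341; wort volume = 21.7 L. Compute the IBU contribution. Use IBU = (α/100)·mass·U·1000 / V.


IBU = (15.7/100)·50·0.341·1000 / 21.7

123.3571 IBU


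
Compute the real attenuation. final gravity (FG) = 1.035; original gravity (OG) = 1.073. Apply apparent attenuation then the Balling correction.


AA = (OG−FG)/(OG−1)·100;  RA = AA·0.8192
AA = (1.073 − 1.035)/(1.073 − 1)·100 = 52.0548
RA = 52.0548·0.8192

42.6433 %


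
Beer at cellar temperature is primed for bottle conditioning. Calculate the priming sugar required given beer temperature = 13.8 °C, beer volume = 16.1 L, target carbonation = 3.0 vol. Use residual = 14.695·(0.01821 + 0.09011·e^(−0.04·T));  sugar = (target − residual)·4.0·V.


residual = 14.695·(0.01821 + 0.09011·e^(−0.04·13.8)) = 1.0300
sugar = (3.0 − 1.0300)·4.0·16.1

126.8650 g


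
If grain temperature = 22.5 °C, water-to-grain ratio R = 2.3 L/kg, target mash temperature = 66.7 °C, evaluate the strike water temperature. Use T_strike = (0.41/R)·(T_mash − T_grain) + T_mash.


T_strike = (0.41/2.3)·(66.7 − 22.5) + 66.7

74.5791 °C


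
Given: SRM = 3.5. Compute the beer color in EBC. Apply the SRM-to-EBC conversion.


EBC = SRM · 1.97
EBC = 3.5 · 1.97

6.8950 EBC


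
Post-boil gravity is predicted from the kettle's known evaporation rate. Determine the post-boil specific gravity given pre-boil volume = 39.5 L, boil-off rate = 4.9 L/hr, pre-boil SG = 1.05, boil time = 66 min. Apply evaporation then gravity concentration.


V_post = V_pre − rate·(t/60);  SG_post = 1 + (SG_pre−1)·V_pre/V_post
V_post = 39.5 − 4.9·(66/60) = 34.1100
SG_post = 1 + (1.05 − 1)·39.5/34.1100

1.0579


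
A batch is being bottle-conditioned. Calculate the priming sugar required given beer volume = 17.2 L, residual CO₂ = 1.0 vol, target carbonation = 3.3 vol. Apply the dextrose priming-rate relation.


sugar = (target − residual)·4.0·V
sugar = (3.3 − 1.0)·4.0·17.2

158.2400 g


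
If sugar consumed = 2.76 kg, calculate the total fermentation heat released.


Q = m_sugar · 590 kJ/kg
Q = 2.76 · 590

1628.4000 kJ


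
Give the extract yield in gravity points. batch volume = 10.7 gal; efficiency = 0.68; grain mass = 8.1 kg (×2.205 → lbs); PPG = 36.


points = lbs × PPG × eff / vol
lbs = 8.1 × 2.205 = 17.8605
points = 17.8605 × 36 × 0.68 / 10.7

40.8622 points


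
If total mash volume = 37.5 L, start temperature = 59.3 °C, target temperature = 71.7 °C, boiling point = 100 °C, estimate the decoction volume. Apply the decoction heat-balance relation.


V_dec = V_total·(T_target − T_start)/(T_boil − T_start)
V_dec = 37.5·(71.7 − 59.3)/(100 − 59.3)

11.4251 L


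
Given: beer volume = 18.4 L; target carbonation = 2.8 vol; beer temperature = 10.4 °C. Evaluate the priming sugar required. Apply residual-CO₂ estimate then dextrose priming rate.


residual = 14.695·(0.01821 + 0.09011·e^(−0.04·T));  sugar = (target − residual)·4.0·V
residual = 14.695·(0.01821 + 0.09011·e^(−0.04·10.4)) = 1.1411
sugar = (2.8 − 1.1411)·4.0·18.4

122.0934 g


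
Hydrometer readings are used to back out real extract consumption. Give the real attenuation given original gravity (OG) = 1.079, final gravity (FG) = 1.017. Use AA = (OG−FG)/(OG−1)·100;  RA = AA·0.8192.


AA = (1.079 − 1.017)/(1.079 − 1)·100 = 78.4810
RA = 78.4810·0.8192

64.2916 %


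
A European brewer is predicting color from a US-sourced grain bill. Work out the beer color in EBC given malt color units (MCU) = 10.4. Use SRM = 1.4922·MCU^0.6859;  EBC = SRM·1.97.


SRM = 1.4922·10.4^0.6859 = 7.4372
EBC = 7.4372·1.97

14.6513 EBC


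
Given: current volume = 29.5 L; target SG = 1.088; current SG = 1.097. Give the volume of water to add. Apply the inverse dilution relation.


V_water = V·((SG_curr − 1)/(SG_target − 1) − 1)
V_water = 29.5·((1.097 − 1)/(1.088 − 1) − 1)

3.0170 L


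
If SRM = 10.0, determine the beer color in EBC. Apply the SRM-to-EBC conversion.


EBC = SRM · 1.97
EBC = 10.0 · 1.97

19.7000 EBC


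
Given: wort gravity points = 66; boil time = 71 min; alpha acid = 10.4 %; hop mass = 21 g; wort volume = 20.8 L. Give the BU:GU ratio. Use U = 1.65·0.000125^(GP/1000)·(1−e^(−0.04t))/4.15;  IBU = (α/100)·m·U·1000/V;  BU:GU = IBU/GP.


U = 1.65·0.000125^(66/1000)·(1−e^(−0.04·71))/4.15 = 0.2069
IBU = (10.4/100)·21·0.2069·1000/20.8 = 21.7208
BU:GU = 21.7208/66

0.3291


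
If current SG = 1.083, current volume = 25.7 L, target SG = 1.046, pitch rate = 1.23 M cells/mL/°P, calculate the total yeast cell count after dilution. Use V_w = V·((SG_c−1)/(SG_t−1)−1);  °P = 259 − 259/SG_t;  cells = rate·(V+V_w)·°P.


V_w = 25.7·((1.083−1)/(1.046−1)−1) = 20.6717
V_final = 25.7 + 20.6717 = 46.3717
°P = 259 − 259/1.046 = 11.3901
cells = 1.23·46.3717·11.3901

649.6574 billion cells


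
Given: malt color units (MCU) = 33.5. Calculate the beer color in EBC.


SRM = 1.4922·MCU^0.6859;  EBC = SRM·1.97
SRM = 1.4922·33.5^0.6859 = 16.5903
EBC = 16.5903·1.97

32.6830 EBC


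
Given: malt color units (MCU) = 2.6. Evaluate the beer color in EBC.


SRM = 1.4922·MCU^0.6859;  EBC = SRM·1.97
SRM = 1.4922·2.6^0.6859 = 2.8738
EBC = 2.8738·1.97

5.6614 EBC


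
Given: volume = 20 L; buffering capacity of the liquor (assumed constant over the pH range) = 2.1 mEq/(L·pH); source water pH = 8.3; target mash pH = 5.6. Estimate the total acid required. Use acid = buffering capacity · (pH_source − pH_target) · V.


acid = 2.1 · (8.3 − 5.6) · 20

113.4000 mEq


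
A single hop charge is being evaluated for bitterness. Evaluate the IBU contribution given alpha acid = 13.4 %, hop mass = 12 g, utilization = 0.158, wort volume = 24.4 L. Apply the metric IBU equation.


IBU = (α/100)·mass·U·1000 / V
IBU = (13.4/100)·12·0.158·1000 / 24.4

10.4125 IBU


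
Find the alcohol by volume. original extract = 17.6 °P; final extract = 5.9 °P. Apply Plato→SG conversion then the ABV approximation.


SG = 259/(259 − P);  ABV = (OG − FG)·131.25
OG = 259/(259 − 17.6) = 1.0729
FG = 259/(259 − 5.9) = 1.0233
ABV = (1.0729 − 1.0233)·131.25

6.5096 % ABV


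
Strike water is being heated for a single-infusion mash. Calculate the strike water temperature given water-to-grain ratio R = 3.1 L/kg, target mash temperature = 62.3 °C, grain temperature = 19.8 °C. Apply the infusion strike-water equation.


T_strike = (0.41/R)·(T_mash − T_grain) + T_mash
T_strike = (0.41/3.1)·(62.3 − 19.8) + 62.3

67.9210 °C


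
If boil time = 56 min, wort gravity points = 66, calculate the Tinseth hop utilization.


U = 1.65·0.000125^(GP/1000) · (1 − e^(−0.04·t))/4.15
bigness = 1.65·0.000125^(66/1000) = 0.9118
boil_factor = (1 − e^(−0.04·56))/4.15 = 0.2153
U = 0.9118 · 0.2153

0.1963


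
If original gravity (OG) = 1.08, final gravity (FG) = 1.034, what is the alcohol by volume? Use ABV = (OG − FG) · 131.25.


ABV = (1.08 − 1.034) · 131.25

6.0375 % ABV


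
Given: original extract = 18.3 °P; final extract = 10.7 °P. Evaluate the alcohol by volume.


SG = 259/(259 − P);  ABV = (OG − FG)·131.25
OG = 259/(259 − 18.3) = 1.0760
FG = 259/(259 − 10.7) = 1.0431
ABV = (1.0760 − 1.0431)·131.25

4.3227 % ABV


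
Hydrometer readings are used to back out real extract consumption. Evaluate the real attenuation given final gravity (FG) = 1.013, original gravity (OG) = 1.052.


AA = (OG−FG)/(OG−1)·100;  RA = AA·0.8192
AA = (1.052 − 1.013)/(1.052 − 1)·100 = 75.0000
RA = 75.0000·0.8192

61.4400 %


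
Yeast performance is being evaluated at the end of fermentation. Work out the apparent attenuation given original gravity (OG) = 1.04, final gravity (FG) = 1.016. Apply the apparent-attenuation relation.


AA = (OG − FG)/(OG − 1) · 100
AA = (1.04 − 1.016)/(1.04 − 1) · 100

60.0000 %


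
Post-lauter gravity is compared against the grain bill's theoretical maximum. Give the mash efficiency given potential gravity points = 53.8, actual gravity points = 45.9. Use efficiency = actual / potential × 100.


efficiency = 45.9 / 53.8 × 100

85.3160 %


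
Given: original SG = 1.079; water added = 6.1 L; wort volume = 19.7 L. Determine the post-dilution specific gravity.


SG_new = 1 + (SG_old − 1)·V_old/(V_old + V_water)
pts = (1.079 − 1)·1000·19.7/(19.7 + 6.1) = 60.3217
SG_new = 1 + 60.3217/1000

1.0603


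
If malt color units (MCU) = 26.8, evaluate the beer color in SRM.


SRM = 1.4922 · MCU^0.6859
SRM = 1.4922 · 26.8^0.6859

14.2359 SRM


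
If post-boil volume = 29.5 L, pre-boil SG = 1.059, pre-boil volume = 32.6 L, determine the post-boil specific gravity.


SG_post = 1 + (SG_pre − 1)·V_pre/V_post
pts_pre = (1.059 − 1)·1000 = 59.0000
pts_post = 59.0000·32.6/29.5 = 65.2000
SG_post = 1 + 65.2000/1000

1.0652


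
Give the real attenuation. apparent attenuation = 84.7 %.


RA = AA · 0.8192
RA = 84.7 · 0.8192

69.3862 %


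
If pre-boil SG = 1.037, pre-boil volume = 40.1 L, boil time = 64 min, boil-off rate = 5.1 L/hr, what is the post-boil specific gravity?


V_post = V_pre − rate·(t/60);  SG_post = 1 + (SG_pre−1)·V_pre/V_post
V_post = 40.1 − 5.1·(64/60) = 34.6600
SG_post = 1 + (1.037 − 1)·40.1/34.6600

1.0428


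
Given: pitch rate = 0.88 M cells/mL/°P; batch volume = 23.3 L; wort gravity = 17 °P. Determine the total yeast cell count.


cells (billions) = rate · V_L · °P
cells = 0.88 · 23.3 · 17

348.5680 billion cells


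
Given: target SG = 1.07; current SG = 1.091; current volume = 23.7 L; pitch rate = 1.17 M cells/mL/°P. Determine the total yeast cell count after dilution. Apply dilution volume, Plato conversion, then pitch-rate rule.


V_w = V·((SG_c−1)/(SG_t−1)−1);  °P = 259 − 259/SG_t;  cells = rate·(V+V_w)·°P
V_w = 23.7·((1.091−1)/(1.07−1)−1) = 7.1100
V_final = 23.7 + 7.1100 = 30.8100
°P = 259 − 259/1.07 = 16.9439
cells = 1.17·30.8100·16.9439

610.7895 billion cells


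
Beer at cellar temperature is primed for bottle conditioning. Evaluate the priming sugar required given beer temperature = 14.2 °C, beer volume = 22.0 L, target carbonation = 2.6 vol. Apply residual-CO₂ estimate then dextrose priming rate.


residual = 14.695·(0.01821 + 0.09011·e^(−0.04·T));  sugar = (target − residual)·4.0·V
residual = 14.695·(0.01821 + 0.09011·e^(−0.04·14.2)) = 1.0179
sugar = (2.6 − 1.0179)·4.0·22.0

139.2208 g


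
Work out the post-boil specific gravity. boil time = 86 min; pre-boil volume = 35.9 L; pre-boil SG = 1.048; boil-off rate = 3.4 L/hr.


V_post = V_pre − rate·(t/60);  SG_post = 1 + (SG_pre−1)·V_pre/V_post
V_post = 35.9 − 3.4·(86/60) = 31.0267
SG_post = 1 + (1.048 − 1)·35.9/31.0267

1.0555


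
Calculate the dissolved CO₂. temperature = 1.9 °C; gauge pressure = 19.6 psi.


vols = (P + 14.695)·(0.01821 + 0.09011·e^(−0.04·T))
vols = (19.6 + 14.695)·(0.01821 + 0.09011·e^(−0.04·1.9))

3.4887 volumes


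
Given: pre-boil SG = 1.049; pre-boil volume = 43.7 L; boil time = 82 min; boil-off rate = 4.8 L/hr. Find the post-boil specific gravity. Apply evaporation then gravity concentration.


V_post = V_pre − rate·(t/60);  SG_post = 1 + (SG_pre−1)·V_pre/V_post
V_post = 43.7 − 4.8·(82/60) = 37.1400
SG_post = 1 + (1.049 − 1)·43.7/37.1400

1.0577


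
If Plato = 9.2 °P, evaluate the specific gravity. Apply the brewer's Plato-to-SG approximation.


SG = 259/(259 − P)
SG = 259/(259 − 9.2)

1.0368


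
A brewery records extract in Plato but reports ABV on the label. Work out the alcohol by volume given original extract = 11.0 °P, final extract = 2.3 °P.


SG = 259/(259 − P);  ABV = (OG − FG)·131.25
OG = 259/(259 − 11.0) = 1.0444
FG = 259/(259 − 2.3) = 1.0090
ABV = (1.0444 − 1.0090)·131.25

4.6456 % ABV


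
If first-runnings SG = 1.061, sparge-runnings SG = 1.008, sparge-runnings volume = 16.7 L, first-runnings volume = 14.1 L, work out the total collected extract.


total = Σ (SG_i − 1)·1000·V_i
first = (1.061 − 1)·1000·14.1 = 860.1000
sparge = (1.008 − 1)·1000·16.7 = 133.6000
total = 860.1000 + 133.6000

993.7000 gravity·L


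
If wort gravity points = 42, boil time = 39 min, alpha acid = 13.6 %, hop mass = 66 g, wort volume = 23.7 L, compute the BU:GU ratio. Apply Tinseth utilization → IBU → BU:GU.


U = 1.65·0.000125^(GP/1000)·(1−e^(−0.04t))/4.15;  IBU = (α/100)·m·U·1000/V;  BU:GU = IBU/GP
U = 1.65·0.000125^(42/1000)·(1−e^(−0.04·39))/4.15 = 0.2153
IBU = (13.6/100)·66·0.2153·1000/23.7 = 81.5442
BU:GU = 81.5442/42

1.9415


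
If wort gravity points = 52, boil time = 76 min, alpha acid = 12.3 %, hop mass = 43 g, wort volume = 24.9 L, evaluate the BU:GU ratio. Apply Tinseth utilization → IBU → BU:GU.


U = 1.65·0.000125^(GP/1000)·(1−e^(−0.04t))/4.15;  IBU = (α/100)·m·U·1000/V;  BU:GU = IBU/GP
U = 1.65·0.000125^(52/1000)·(1−e^(−0.04·76))/4.15 = 0.2372
IBU = (12.3/100)·43·0.2372·1000/24.9 = 50.3920
BU:GU = 50.3920/52

0.9691


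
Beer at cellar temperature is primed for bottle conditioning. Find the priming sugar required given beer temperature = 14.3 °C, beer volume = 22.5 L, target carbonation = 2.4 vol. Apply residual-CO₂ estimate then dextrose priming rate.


residual = 14.695·(0.01821 + 0.09011·e^(−0.04·T));  sugar = (target − residual)·4.0·V
residual = 14.695·(0.01821 + 0.09011·e^(−0.04·14.3)) = 1.0149
sugar = (2.4 − 1.0149)·4.0·22.5

124.6545 g


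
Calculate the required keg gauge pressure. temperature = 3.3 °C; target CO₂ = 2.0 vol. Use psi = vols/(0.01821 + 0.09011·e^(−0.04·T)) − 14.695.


psi = 2.0/(0.01821 + 0.09011·e^(−0.04·3.3)) − 14.695

5.8860 psi


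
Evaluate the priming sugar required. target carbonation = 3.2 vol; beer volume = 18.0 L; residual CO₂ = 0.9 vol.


sugar = (target − residual)·4.0·V
sugar = (3.2 − 0.9)·4.0·18.0

165.6000 g


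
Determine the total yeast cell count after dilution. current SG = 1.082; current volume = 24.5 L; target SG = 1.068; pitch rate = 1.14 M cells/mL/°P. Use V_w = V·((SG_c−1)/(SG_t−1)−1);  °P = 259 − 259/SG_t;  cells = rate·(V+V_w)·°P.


V_w = 24.5·((1.082−1)/(1.068−1)−1) = 5.0441
V_final = 24.5 + 5.0441 = 29.5441
°P = 259 − 259/1.068 = 16.4906
cells = 1.14·29.5441·16.4906

555.4095 billion cells


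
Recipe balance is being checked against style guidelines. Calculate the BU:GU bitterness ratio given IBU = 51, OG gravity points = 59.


BU:GU = IBU / OG_points
BU:GU = 51 / 59

0.8644


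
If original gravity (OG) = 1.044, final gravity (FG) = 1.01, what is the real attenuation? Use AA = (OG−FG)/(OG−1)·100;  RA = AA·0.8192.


AA = (1.044 − 1.01)/(1.044 − 1)·100 = 77.2727
RA = 77.2727·0.8192

63.3018 %


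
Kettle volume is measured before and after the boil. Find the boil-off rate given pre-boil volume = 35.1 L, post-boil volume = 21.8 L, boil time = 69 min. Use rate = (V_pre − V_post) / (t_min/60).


rate = (35.1 − 21.8) / (69/60)

11.5652 L/hr


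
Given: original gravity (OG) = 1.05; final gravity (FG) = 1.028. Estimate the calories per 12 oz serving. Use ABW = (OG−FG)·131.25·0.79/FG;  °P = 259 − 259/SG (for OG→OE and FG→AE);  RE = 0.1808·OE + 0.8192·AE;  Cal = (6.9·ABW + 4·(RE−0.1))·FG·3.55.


ABW = (1.05 − 1.028)·131.25·0.79/1.028 = 2.2190
OE = 259 − 259/1.05 = 12.3333 °P
AE = 259 − 259/1.028 = 7.0545 °P
RE = 0.1808·12.3333 + 0.8192·7.0545 = 8.0089 °P
Cal = (6.9·2.2190 + 4·(8.0089−0.1))·1.028·3.55

171.3270 kcal


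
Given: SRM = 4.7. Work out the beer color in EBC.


EBC = SRM · 1.97
EBC = 4.7 · 1.97

9.2590 EBC


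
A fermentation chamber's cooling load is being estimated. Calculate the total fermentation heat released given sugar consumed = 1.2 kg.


Q = m_sugar · 590 kJ/kg
Q = 1.2 · 590

708.0000 kJ


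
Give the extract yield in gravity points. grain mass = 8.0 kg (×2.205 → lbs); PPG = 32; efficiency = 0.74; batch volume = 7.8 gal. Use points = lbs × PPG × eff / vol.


lbs = 8.0 × 2.205 = 17.6400
points = 17.6400 × 32 × 0.74 / 7.8

53.5532 points


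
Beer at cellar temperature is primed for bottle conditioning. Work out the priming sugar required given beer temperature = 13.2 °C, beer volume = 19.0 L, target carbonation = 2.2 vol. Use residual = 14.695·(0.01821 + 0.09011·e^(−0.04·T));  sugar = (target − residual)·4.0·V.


residual = 14.695·(0.01821 + 0.09011·e^(−0.04·13.2)) = 1.0486
sugar = (2.2 − 1.0486)·4.0·19.0

87.5089 g


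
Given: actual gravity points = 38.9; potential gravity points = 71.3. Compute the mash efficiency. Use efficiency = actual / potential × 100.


efficiency = 38.9 / 71.3 × 100

54.5582 %


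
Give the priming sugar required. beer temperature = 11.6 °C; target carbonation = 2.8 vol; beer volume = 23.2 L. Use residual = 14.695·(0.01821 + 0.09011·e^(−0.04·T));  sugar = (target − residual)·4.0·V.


residual = 14.695·(0.01821 + 0.09011·e^(−0.04·11.6)) = 1.1002
sugar = (2.8 − 1.1002)·4.0·23.2

157.7430 g


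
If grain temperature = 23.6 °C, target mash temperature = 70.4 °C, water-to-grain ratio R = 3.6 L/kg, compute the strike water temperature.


T_strike = (0.41/R)·(T_mash − T_grain) + T_mash
T_strike = (0.41/3.6)·(70.4 − 23.6) + 70.4

75.7300 °C


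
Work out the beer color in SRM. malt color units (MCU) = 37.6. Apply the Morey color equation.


SRM = 1.4922 · MCU^0.6859
SRM = 1.4922 · 37.6^0.6859

17.9576 SRM


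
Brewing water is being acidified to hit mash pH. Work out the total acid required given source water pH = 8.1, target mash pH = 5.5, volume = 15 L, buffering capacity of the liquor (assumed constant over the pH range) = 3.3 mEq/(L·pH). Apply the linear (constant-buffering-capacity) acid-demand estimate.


acid = buffering capacity · (pH_source − pH_target) · V
acid = 3.3 · (8.1 − 5.5) · 15

128.7000 mEq


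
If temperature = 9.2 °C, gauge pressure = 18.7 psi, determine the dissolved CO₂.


vols = (P + 14.695)·(0.01821 + 0.09011·e^(−0.04·T))
vols = (18.7 + 14.695)·(0.01821 + 0.09011·e^(−0.04·9.2))

2.6909 volumes


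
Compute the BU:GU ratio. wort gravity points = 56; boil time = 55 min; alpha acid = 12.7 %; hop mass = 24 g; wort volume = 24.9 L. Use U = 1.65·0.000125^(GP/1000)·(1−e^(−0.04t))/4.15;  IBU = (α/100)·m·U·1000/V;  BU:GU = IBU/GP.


U = 1.65·0.000125^(56/1000)·(1−e^(−0.04·55))/4.15 = 0.2137
IBU = (12.7/100)·24·0.2137·1000/24.9 = 26.1623
BU:GU = 26.1623/56

0.4672


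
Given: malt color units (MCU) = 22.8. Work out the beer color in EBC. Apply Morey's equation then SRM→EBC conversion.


SRM = 1.4922·MCU^0.6859;  EBC = SRM·1.97
SRM = 1.4922·22.8^0.6859 = 12.7419
EBC = 12.7419·1.97

25.1016 EBC


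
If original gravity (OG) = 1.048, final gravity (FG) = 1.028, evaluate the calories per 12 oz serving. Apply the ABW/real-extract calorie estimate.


ABW = (OG−FG)·131.25·0.79/FG;  °P = 259 − 259/SG (for OG→OE and FG→AE);  RE = 0.1808·OE + 0.8192·AE;  Cal = (6.9·ABW + 4·(RE−0.1))·FG·3.55
ABW = (1.048 − 1.028)·131.25·0.79/1.028 = 2.0173
OE = 259 − 259/1.048 = 11.8626 °P
AE = 259 − 259/1.028 = 7.0545 °P
RE = 0.1808·11.8626 + 0.8192·7.0545 = 7.9238 °P
Cal = (6.9·2.0173 + 4·(7.9238−0.1))·1.028·3.55

165.0050 kcal


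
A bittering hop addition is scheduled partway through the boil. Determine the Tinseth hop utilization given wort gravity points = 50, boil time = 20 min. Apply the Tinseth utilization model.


U = 1.65·0.000125^(GP/1000) · (1 − e^(−0.04·t))/4.15
bigness = 1.65·0.000125^(50/1000) = 1.0528
boil_factor = (1 − e^(−0.04·20))/4.15 = 0.1327
U = 1.0528 · 0.1327

0.1397


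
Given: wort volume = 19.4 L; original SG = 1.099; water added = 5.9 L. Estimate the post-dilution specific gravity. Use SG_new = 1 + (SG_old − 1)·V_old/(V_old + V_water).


pts = (1.099 − 1)·1000·19.4/(19.4 + 5.9) = 75.9130
SG_new = 1 + 75.9130/1000

1.0759


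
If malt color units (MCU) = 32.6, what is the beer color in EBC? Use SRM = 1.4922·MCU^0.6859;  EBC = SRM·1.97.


SRM = 1.4922·32.6^0.6859 = 16.2833
EBC = 16.2833·1.97

32.0781 EBC


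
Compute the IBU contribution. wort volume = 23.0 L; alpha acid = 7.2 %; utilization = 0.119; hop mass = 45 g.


IBU = (α/100)·mass·U·1000 / V
IBU = (7.2/100)·45·0.119·1000 / 23.0

16.7635 IBU


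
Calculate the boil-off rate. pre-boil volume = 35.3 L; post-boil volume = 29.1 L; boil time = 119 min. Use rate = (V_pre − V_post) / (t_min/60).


rate = (35.3 − 29.1) / (119/60)

3.1261 L/hr


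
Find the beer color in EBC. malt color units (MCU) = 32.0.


SRM = 1.4922·MCU^0.6859;  EBC = SRM·1.97
SRM = 1.4922·32.0^0.6859 = 16.0772
EBC = 16.0772·1.97

31.6720 EBC


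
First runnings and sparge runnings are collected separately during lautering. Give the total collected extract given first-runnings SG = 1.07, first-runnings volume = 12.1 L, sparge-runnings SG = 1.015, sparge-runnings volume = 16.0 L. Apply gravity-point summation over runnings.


total = Σ (SG_i − 1)·1000·V_i
first = (1.07 − 1)·1000·12.1 = 847.0000
sparge = (1.015 − 1)·1000·16.0 = 240.0000
total = 847.0000 + 240.0000

1087.0000 gravity·L


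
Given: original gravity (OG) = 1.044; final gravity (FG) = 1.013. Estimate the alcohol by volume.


ABV = (OG − FG) · 131.25
ABV = (1.044 − 1.013) · 131.25

4.0688 % ABV


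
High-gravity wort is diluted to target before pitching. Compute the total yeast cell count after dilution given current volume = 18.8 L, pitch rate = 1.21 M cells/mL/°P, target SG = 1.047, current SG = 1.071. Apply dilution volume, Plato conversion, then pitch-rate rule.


V_w = V·((SG_c−1)/(SG_t−1)−1);  °P = 259 − 259/SG_t;  cells = rate·(V+V_w)·°P
V_w = 18.8·((1.071−1)/(1.047−1)−1) = 9.6000
V_final = 18.8 + 9.6000 = 28.4000
°P = 259 − 259/1.047 = 11.6266
cells = 1.21·28.4000·11.6266

399.5348 billion cells


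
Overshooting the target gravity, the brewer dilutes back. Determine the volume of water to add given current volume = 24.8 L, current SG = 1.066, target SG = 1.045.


V_water = V·((SG_curr − 1)/(SG_target − 1) − 1)
V_water = 24.8·((1.066 − 1)/(1.045 − 1) − 1)

11.5733 L


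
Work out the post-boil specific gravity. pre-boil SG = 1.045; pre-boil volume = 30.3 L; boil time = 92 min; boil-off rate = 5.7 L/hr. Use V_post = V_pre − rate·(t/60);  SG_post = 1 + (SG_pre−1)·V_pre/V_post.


V_post = 30.3 − 5.7·(92/60) = 21.5600
SG_post = 1 + (1.045 − 1)·30.3/21.5600

1.0632


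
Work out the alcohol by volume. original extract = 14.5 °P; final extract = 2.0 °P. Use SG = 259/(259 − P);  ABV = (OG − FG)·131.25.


OG = 259/(259 − 14.5) = 1.0593
FG = 259/(259 − 2.0) = 1.0078
ABV = (1.0593 − 1.0078)·131.25

6.7623 % ABV


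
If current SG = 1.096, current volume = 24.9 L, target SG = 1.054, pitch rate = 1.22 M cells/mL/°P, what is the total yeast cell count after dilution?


V_w = V·((SG_c−1)/(SG_t−1)−1);  °P = 259 − 259/SG_t;  cells = rate·(V+V_w)·°P
V_w = 24.9·((1.096−1)/(1.054−1)−1) = 19.3667
V_final = 24.9 + 19.3667 = 44.2667
°P = 259 − 259/1.054 = 13.2694
cells = 1.22·44.2667·13.2694

716.6211 billion cells


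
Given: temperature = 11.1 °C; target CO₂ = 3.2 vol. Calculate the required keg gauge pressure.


psi = vols/(0.01821 + 0.09011·e^(−0.04·T)) − 14.695
psi = 3.2/(0.01821 + 0.09011·e^(−0.04·11.1)) − 14.695

27.4034 psi


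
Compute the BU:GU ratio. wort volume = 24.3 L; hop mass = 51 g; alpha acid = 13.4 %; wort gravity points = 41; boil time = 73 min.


U = 1.65·0.000125^(GP/1000)·(1−e^(−0.04t))/4.15;  IBU = (α/100)·m·U·1000/V;  BU:GU = IBU/GP
U = 1.65·0.000125^(41/1000)·(1−e^(−0.04·73))/4.15 = 0.2602
IBU = (13.4/100)·51·0.2602·1000/24.3 = 73.1812
BU:GU = 73.1812/41

1.7849


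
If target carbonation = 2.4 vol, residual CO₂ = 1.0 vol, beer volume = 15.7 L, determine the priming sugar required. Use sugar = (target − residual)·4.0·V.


sugar = (2.4 − 1.0)·4.0·15.7

87.9200 g


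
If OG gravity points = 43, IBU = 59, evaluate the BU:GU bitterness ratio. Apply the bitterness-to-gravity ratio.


BU:GU = IBU / OG_points
BU:GU = 59 / 43

1.3721


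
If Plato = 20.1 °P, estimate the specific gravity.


SG = 259/(259 − P)
SG = 259/(259 − 20.1)

1.0841


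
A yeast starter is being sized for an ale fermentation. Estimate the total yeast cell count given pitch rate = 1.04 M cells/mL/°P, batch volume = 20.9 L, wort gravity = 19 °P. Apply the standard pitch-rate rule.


cells (billions) = rate · V_L · °P
cells = 1.04 · 20.9 · 19

412.9840 billion cells


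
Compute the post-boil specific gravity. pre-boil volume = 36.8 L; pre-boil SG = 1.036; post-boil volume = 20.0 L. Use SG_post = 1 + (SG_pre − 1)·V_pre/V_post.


pts_pre = (1.036 − 1)·1000 = 36.0000
pts_post = 36.0000·36.8/20.0 = 66.2400
SG_post = 1 + 66.2400/1000

1.0662


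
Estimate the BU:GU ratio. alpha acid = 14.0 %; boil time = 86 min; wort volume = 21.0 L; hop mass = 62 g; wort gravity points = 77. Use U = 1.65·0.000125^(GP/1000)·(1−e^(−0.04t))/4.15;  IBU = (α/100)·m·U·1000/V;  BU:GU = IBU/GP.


U = 1.65·0.000125^(77/1000)·(1−e^(−0.04·86))/4.15 = 0.1926
IBU = (14.0/100)·62·0.1926·1000/21.0 = 79.6241
BU:GU = 79.6241/77

1.0341


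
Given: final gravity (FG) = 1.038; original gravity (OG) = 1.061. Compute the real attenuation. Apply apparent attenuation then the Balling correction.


AA = (OG−FG)/(OG−1)·100;  RA = AA·0.8192
AA = (1.061 − 1.038)/(1.061 − 1)·100 = 37.7049
RA = 37.7049·0.8192

30.8879 %
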